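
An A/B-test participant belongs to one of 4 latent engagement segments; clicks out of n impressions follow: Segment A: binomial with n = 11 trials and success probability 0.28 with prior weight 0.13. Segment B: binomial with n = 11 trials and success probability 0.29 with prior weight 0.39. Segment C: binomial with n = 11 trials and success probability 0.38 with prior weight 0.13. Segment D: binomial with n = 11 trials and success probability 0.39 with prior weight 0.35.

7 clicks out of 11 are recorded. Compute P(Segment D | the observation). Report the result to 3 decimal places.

Apply Bayes' rule: the posterior for each component is proportional to its prior times its likelihood at x.
Evaluate each component's likelihood at the observed value:
  f_A = 0.011966
  f_B = 0.0144655
  f_C = 0.0557912
  f_D = 0.0627026
Prior × likelihood for each component:
  π_A·f_A = 0.13 × 0.011966 = 0.00155558
  π_B·f_B = 0.39 × 0.0144655 = 0.00564154
  π_C·f_C = 0.13 × 0.0557912 = 0.00725286
  π_D·f_D = 0.35 × 0.0627026 = 0.0219459
Marginal: 0.00155558 + 0.00564154 + 0.00725286 + 0.0219459 = 0.0363959
P(Segment D | the observation) = 0.0219459 / 0.0363959 ≈ 0.603

0.603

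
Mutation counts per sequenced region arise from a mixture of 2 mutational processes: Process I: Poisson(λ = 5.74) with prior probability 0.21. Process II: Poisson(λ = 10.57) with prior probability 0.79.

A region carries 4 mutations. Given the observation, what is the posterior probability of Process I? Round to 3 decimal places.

0.743

P(component k | x) = π_k·f_k(x) / marginal(x), where marginal(x) = Σ_j π_j·f_j(x).
Component likelihoods at x = 4 mutations:
  f_I = e^(−5.74)·5.74^4/4! = 0.145407
  f_II = e^(−10.57)·10.57^4/4! = 0.0133535
Weight by the priors:
  π_I·f_I = 0.21 × 0.145407 = 0.0305355
  π_II·f_II = 0.79 × 0.0133535 = 0.0105493
Denominator: 0.0305355 + 0.0105493 = 0.0410848
P(Process I | the observation) = 0.0305355 / 0.0410848 ≈ 0.743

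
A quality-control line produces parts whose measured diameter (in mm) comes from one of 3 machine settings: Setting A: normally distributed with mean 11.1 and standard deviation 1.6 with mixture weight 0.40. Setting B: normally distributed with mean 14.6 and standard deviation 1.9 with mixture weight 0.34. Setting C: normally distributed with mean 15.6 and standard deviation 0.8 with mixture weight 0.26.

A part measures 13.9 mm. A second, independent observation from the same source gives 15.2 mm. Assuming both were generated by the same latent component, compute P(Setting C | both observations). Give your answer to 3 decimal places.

0.306

The responsibility of component k is P(Z=k) f_k(x) divided by Σ_j P(Z=j) f_j(x).
Since both observations come from the same component, the likelihood for component k is f_k(x₁)·f_k(x₂).
  f_A = [0.0539233] × [0.00935218] = 0.000504301
  f_B = [0.196192] × [0.199757] = 0.0391908
  f_C = [0.0521512] × [0.440082] = 0.0229508
Weight by the priors:
  P(Z=A)·f_A = 0.40 × 0.000504301 = 0.00020172
  P(Z=B)·f_B = 0.34 × 0.0391908 = 0.0133249
  P(Z=C)·f_C = 0.26 × 0.0229508 = 0.00596721
Evidence: 0.00020172 + 0.0133249 + 0.00596721 = 0.0194938
P(Setting C | data) = 0.00596721 / 0.0194938 ≈ 0.306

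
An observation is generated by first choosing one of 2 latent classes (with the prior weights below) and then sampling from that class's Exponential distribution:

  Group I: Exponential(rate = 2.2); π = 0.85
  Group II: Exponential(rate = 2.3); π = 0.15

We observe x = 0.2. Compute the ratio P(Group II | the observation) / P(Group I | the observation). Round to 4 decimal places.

0.1808

Only the two components matter; the odds are (P(Z=i) f_i(x)) / (P(Z=j) f_j(x)).
Component likelihoods at x = 0.2:
  p_I = 1.41688
  p_II = 1.45195
Odds = (0.15/0.85) × (1.45195/1.41688) = 0.176471 × 1.02475 ≈ 0.1808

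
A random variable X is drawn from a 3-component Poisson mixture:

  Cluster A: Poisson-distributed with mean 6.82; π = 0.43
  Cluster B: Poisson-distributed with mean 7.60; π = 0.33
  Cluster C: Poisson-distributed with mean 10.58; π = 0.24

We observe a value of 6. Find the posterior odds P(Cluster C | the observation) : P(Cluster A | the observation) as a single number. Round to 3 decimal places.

Only the two components matter; the odds are (π_i f_i(x)) / (π_j f_j(x)).
Poisson probabilities:
  f_A = e^(−6.82)·6.82^6/6! = 0.152576
  f_B = e^(−7.60)·7.60^6/6! = 0.13394
  f_C = e^(−10.58)·10.58^6/6! = 0.049516
0.0118838 / 0.0656076 ≈ 0.181

0.181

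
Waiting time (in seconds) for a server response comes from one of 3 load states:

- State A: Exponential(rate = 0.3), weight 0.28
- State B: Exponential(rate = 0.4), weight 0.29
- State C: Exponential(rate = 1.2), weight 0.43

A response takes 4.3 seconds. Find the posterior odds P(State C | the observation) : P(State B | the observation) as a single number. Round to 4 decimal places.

0.1426

Posterior odds = (π_i f_i(x)) / (π_j f_j(x)); the normalising sum cancels.
Evaluate each component's likelihood at the observed value:
  f_A = 0.0825812
  f_B = 0.0716265
  f_C = 0.00689004
Odds = (0.43/0.29) × (0.00689004/0.0716265) = 1.48276 × 0.0961941 ≈ 0.1426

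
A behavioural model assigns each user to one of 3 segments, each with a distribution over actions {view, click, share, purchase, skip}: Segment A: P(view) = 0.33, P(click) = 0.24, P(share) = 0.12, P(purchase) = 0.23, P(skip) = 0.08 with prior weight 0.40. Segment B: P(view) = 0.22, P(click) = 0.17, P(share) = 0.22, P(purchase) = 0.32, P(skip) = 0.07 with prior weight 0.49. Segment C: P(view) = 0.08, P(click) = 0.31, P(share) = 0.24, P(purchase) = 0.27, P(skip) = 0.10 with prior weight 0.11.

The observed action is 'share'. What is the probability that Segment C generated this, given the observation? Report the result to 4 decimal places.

By Bayes' theorem, P(k | x) = P(Z=k) f_k(x) / Σ_j P(Z=j) f_j(x).
Categorical probabilities:
  p_A = 0.12
  p_B = 0.22
  p_C = 0.24
Multiply by the mixture weights:
  P(Z=A)·p_A = 0.40 × 0.12 = 0.048
  P(Z=B)·p_B = 0.49 × 0.22 = 0.1078
  P(Z=C)·p_C = 0.11 × 0.24 = 0.0264
Sum: 0.048 + 0.1078 + 0.0264 = 0.1822
P(Segment C | the observation) = 0.0264 / 0.1822 ≈ 0.1449

0.1449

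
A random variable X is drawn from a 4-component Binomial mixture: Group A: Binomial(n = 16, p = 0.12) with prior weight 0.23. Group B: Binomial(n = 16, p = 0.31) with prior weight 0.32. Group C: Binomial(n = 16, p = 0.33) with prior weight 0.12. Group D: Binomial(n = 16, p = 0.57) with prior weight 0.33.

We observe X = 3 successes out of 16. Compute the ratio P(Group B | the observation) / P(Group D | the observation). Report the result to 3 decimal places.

72.953

Posterior odds = (π_i f_i(x)) / (π_j f_j(x)); the normalising sum cancels.
Evaluate each component's likelihood at the observed value:
  f_A = C(16,3)·0.12^3·0.88^13 = 560·0.001728·0.189791 = 0.183657
  f_B = C(16,3)·0.31^3·0.69^13 = 560·0.029791·0.00803597 = 0.134064
  f_C = C(16,3)·0.33^3·0.67^13 = 560·0.035937·0.00548242 = 0.110332
  f_D = C(16,3)·0.57^3·0.43^13 = 560·0.185193·1.71826e-05 = 0.00178198
Odds = (0.32/0.33) × (0.134064/0.00178198) = 0.969697 × 75.2331 ≈ 72.953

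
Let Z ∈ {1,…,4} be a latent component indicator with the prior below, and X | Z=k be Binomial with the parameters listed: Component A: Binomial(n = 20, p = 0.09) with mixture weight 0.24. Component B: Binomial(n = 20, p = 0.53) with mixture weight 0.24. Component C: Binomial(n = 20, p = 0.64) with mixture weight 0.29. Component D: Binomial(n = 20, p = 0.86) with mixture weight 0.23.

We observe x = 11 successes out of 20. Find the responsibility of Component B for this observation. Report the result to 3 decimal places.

0.533

P(component k | x) = π_k·f_k(x) / marginal(x), where marginal(x) = Σ_j π_j·f_j(x).
Binomial probabilities:
  f_A = 2.25552e-07
  f_B = 0.174229
  f_C = 0.125866
  f_D = 0.000660452
Weight by the priors:
  π_A·f_A = 0.24 × 2.25552e-07 = 5.41324e-08
  π_B·f_B = 0.24 × 0.174229 = 0.041815
  π_C·f_C = 0.29 × 0.125866 = 0.0365011
  π_D·f_D = 0.23 × 0.000660452 = 0.000151904
Marginal: 5.41324e-08 + 0.041815 + 0.0365011 + 0.000151904 = 0.0784681
P(Component B | data) ≈ 0.533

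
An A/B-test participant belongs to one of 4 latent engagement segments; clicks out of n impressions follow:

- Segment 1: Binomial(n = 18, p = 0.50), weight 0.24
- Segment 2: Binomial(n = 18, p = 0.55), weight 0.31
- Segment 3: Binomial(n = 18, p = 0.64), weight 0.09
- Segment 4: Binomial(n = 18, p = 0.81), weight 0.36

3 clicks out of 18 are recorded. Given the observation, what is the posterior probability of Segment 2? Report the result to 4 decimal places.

0.2603

P(component k | x) = P(Z=k)·f_k(x) / marginal(x), where marginal(x) = Σ_j P(Z=j)·f_j(x).
Evaluate each component's likelihood at the observed value:
  L_1 = C(18,3)·0.50^3·0.50^15 = 816·0.125·3.05176e-05 = 0.00311279
  L_2 = C(18,3)·0.55^3·0.45^15 = 816·0.166375·6.2833e-06 = 0.000853033
  L_3 = C(18,3)·0.64^3·0.36^15 = 816·0.262144·2.21074e-07 = 4.72898e-05
  L_4 = C(18,3)·0.81^3·0.19^15 = 816·0.531441·1.51811e-11 = 6.58338e-09
Weight by the priors:
  P(Z=1)·L_1 = 0.24 × 0.00311279 = 0.00074707
  P(Z=2)·L_2 = 0.31 × 0.000853033 = 0.00026444
  P(Z=3)·L_3 = 0.09 × 4.72898e-05 = 4.25608e-06
  P(Z=4)·L_4 = 0.36 × 6.58338e-09 = 2.37002e-09
Evidence: 0.00074707 + 0.00026444 + 4.25608e-06 + 2.37002e-09 = 0.00101577
So the posterior for Segment 2 is 0.00026444 / 0.00101577 ≈ 0.2603.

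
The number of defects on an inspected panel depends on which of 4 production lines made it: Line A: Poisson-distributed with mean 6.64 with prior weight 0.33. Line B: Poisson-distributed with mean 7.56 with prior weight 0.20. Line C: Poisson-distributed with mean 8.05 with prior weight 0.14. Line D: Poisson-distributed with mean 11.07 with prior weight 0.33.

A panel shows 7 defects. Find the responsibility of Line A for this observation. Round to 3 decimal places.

P(component k | x) = π_k·f_k(x) / marginal(x), where marginal(x) = Σ_j π_j·f_j(x).
Component likelihoods at x = 7 defects:
  f_A = e^(−6.64)·6.64^7/7! = 0.147581
  f_B = e^(−7.56)·7.56^7/7! = 0.145867
  f_C = e^(−8.05)·8.05^7/7! = 0.138698
  f_D = e^(−11.07)·11.07^7/7! = 0.0629452
Prior × likelihood for each component:
  π_A·f_A = 0.33 × 0.147581 = 0.0487018
  π_B·f_B = 0.20 × 0.145867 = 0.0291733
  π_C·f_C = 0.14 × 0.138698 = 0.0194177
  π_D·f_D = 0.33 × 0.0629452 = 0.0207719
Sum: 0.0487018 + 0.0291733 + 0.0194177 + 0.0207719 = 0.118065
P(Line A | the observation) ≈ 0.413

0.413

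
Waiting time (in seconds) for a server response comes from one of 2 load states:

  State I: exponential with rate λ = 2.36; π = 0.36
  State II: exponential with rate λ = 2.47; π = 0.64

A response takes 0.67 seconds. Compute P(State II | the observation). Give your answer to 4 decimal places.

0.6335

Posterior ∝ prior × likelihood, so P(k | x) ∝ π_k f_k(x); normalise over all components.
Evaluate each component's likelihood at the observed value:
  p_I = 0.485518
  p_II = 0.472045
Weight by the priors:
  π_I·p_I = 0.36 × 0.485518 = 0.174787
  π_II·p_II = 0.64 × 0.472045 = 0.302109
Denominator: 0.174787 + 0.302109 = 0.476895
P(State II | 0.67 seconds) = 0.302109 / 0.476895 ≈ 0.6335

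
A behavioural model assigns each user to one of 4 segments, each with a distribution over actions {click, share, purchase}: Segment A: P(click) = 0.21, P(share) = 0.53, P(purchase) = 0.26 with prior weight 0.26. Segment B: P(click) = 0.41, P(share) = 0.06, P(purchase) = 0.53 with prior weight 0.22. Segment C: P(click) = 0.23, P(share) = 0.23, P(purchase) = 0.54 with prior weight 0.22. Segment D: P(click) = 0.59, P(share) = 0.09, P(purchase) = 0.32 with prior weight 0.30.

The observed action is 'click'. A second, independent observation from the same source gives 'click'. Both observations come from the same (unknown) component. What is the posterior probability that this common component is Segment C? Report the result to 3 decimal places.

0.071

The responsibility of component k is P(Z=k) f_k(x) divided by Σ_j P(Z=j) f_j(x).
Since both observations come from the same component, the likelihood for component k is f_k(x₁)·f_k(x₂).
  p_A = [P(click | comp) = 0.21] × [0.21] = 0.0441
  p_B = [P(click | comp) = 0.41] × [0.41] = 0.1681
  p_C = [P(click | comp) = 0.23] × [0.23] = 0.0529
  p_D = [P(click | comp) = 0.59] × [0.59] = 0.3481
Multiply by the mixture weights:
  P(Z=A)·p_A = 0.26 × 0.0441 = 0.011466
  P(Z=B)·p_B = 0.22 × 0.1681 = 0.036982
  P(Z=C)·p_C = 0.22 × 0.0529 = 0.011638
  P(Z=D)·p_D = 0.30 × 0.3481 = 0.10443
Denominator: 0.011466 + 0.036982 + 0.011638 + 0.10443 = 0.164516
So the posterior for Segment C is 0.011638 / 0.164516 ≈ 0.071.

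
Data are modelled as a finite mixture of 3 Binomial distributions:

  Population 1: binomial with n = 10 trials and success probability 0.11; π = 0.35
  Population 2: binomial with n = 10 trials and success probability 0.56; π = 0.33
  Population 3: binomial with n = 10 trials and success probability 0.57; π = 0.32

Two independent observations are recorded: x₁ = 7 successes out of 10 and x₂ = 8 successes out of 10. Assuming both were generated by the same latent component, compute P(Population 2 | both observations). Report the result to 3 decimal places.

0.470

Posterior ∝ prior × likelihood, so P(k | x) ∝ π_k f_k(x); normalise over all components.
Since both observations come from the same component, the likelihood for component k is f_k(x₁)·f_k(x₂).
  p_1 = [C(10,7)·0.11^7·0.89^3 = 120·1.94872e-07·0.704969 = 1.64854e-05] × [7.64072e-07] = 1.2596e-11
  p_2 = [C(10,7)·0.56^7·0.44^3 = 120·0.0172709·0.085184 = 0.176545] × [0.0842601] = 0.0148757
  p_3 = [C(10,7)·0.57^7·0.43^3 = 120·0.019549·0.079507 = 0.186514] × [0.0927146] = 0.0172925
Unnormalised posteriors:
  π_1·p_1 = 0.35 × 1.2596e-11 = 4.40861e-12
  π_2·p_2 = 0.33 × 0.0148757 = 0.00490898
  π_3·p_3 = 0.32 × 0.0172925 = 0.00553361
Denominator: 4.40861e-12 + 0.00490898 + 0.00553361 = 0.0104426
Responsibility of Population 2: 0.00490898 / 0.0104426 ≈ 0.470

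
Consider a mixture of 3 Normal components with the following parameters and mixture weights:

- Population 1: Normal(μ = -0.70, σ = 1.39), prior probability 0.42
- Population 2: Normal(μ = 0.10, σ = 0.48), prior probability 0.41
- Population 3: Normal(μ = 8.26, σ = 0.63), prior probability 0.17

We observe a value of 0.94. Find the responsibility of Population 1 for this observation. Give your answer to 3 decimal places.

0.449

Apply Bayes' rule: the posterior for each component is proportional to its prior times its likelihood at x.
Normal densities:
  f_1 = (1/(1.39·√(2π)))·exp(−(0.94−-0.70)²/(2·1.39²)) = 0.287009·exp(-0.69603) = 0.143091
  f_2 = (1/(0.48·√(2π)))·exp(−(0.94−0.10)²/(2·0.48²)) = 0.831130·exp(-1.53125) = 0.179744
  f_3 = (1/(0.63·√(2π)))·exp(−(0.94−8.26)²/(2·0.63²)) = 0.633242·exp(-67.50113) = 3.06337e-30
Prior × likelihood for each component:
  P(Z=1)·f_1 = 0.42 × 0.143091 = 0.0600983
  P(Z=2)·f_2 = 0.41 × 0.179744 = 0.0736952
  P(Z=3)·f_3 = 0.17 × 3.06337e-30 = 5.20773e-31
Evidence: 0.0600983 + 0.0736952 + 5.20773e-31 = 0.133794
So the posterior for Population 1 is 0.0600983 / 0.133794 ≈ 0.449.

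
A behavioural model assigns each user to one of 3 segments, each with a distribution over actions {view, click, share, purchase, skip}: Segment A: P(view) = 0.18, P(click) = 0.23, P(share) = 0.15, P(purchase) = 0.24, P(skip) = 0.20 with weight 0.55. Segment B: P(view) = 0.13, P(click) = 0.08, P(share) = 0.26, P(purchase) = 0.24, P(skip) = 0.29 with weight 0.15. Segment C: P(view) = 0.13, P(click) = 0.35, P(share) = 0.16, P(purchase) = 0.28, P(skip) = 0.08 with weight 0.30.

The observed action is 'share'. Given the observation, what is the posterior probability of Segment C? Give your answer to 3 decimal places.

The responsibility of component k is π_k f_k(x) divided by Σ_j π_j f_j(x).
Component likelihoods at x = 'share':
  f_A = 0.15
  f_B = 0.26
  f_C = 0.16
Weight by the priors:
  π_A·f_A = 0.55 × 0.15 = 0.0825
  π_B·f_B = 0.15 × 0.26 = 0.039
  π_C·f_C = 0.30 × 0.16 = 0.048
Marginal: 0.0825 + 0.039 + 0.048 = 0.1695
P(Segment C | data) ≈ 0.283

0.283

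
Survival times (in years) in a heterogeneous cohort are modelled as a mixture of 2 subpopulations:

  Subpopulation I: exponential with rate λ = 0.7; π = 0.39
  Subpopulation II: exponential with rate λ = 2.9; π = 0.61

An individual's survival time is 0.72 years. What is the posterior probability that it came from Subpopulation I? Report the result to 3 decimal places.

0.429

Posterior ∝ prior × likelihood, so P(k | x) ∝ w_k f_k(x); normalise over all components.
Component likelihoods at x = 0.72 years:
  p_I = 0.7·e^(−0.7·0.72) = 0.7·e^(−0.5040) = 0.422877
  p_II = 2.9·e^(−2.9·0.72) = 2.9·e^(−2.0880) = 0.359411
Weight by the priors:
  w_I·p_I = 0.39 × 0.422877 = 0.164922
  w_II·p_II = 0.61 × 0.359411 = 0.219241
Evidence: 0.164922 + 0.219241 = 0.384162
P(Subpopulation I | the observation) = 0.164922 / 0.384162 ≈ 0.429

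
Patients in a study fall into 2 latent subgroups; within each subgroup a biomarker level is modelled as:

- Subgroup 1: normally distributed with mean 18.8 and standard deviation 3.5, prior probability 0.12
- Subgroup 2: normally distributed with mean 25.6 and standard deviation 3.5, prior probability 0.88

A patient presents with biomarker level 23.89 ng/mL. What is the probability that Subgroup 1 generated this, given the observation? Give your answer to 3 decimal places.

0.051

The responsibility of component k is π_k f_k(x) divided by Σ_j π_j f_j(x).
Evaluate each component's likelihood at the observed value:
  L_1 = 0.0395901
  L_2 = 0.10116
Prior × likelihood for each component:
  π_1·L_1 = 0.12 × 0.0395901 = 0.00475082
  π_2·L_2 = 0.88 × 0.10116 = 0.0890207
Evidence: 0.00475082 + 0.0890207 = 0.0937716
So the posterior for Subgroup 1 is 0.00475082 / 0.0937716 ≈ 0.051.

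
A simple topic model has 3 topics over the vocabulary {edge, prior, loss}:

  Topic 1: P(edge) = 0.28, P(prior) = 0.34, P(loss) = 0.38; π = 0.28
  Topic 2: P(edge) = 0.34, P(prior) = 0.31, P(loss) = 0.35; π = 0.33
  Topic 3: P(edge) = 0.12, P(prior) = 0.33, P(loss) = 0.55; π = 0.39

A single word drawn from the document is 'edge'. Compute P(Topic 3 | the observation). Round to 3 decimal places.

Apply Bayes' rule: the posterior for each component is proportional to its prior times its likelihood at x.
Categorical probabilities:
  f_1 = P(edge | comp) = 0.28
  f_2 = P(edge | comp) = 0.34
  f_3 = P(edge | comp) = 0.12
Prior × likelihood for each component:
  π_1·f_1 = 0.28 × 0.28 = 0.0784
  π_2·f_2 = 0.33 × 0.34 = 0.1122
  π_3·f_3 = 0.39 × 0.12 = 0.0468
Normaliser: 0.0784 + 0.1122 + 0.0468 = 0.2374
So the posterior for Topic 3 is 0.0468 / 0.2374 ≈ 0.197.

0.197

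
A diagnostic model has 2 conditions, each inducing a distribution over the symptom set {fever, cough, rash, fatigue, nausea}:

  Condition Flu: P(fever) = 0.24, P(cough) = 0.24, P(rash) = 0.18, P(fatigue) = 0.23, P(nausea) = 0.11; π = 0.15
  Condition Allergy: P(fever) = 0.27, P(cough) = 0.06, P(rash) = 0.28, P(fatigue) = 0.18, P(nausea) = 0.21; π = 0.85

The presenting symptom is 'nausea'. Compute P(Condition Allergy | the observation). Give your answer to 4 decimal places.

0.9154

P(component k | x) = P(Z=k)·f_k(x) / marginal(x), where marginal(x) = Σ_j P(Z=j)·f_j(x).
Categorical probabilities:
  f_Flu = 0.11
  f_Allergy = 0.21
Multiply by the mixture weights:
  P(Z=Flu)·f_Flu = 0.15 × 0.11 = 0.0165
  P(Z=Allergy)·f_Allergy = 0.85 × 0.21 = 0.1785
Normaliser: 0.0165 + 0.1785 = 0.195
P(Condition Allergy | 'nausea') = 0.1785 / 0.195 ≈ 0.9154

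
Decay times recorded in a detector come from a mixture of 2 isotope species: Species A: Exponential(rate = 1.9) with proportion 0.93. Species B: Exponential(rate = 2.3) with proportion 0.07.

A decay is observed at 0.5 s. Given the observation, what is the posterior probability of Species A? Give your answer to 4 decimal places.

0.9306

P(component k | x) = π_k·f_k(x) / marginal(x), where marginal(x) = Σ_j π_j·f_j(x).
Component likelihoods at x = 0.5 s:
  L_A = 0.734808
  L_B = 0.728265
Unnormalised posteriors:
  π_A·L_A = 0.93 × 0.734808 = 0.683371
  π_B·L_B = 0.07 × 0.728265 = 0.0509785
Evidence: 0.683371 + 0.0509785 = 0.73435
P(Species A | x) = 0.683371 / 0.73435 ≈ 0.9306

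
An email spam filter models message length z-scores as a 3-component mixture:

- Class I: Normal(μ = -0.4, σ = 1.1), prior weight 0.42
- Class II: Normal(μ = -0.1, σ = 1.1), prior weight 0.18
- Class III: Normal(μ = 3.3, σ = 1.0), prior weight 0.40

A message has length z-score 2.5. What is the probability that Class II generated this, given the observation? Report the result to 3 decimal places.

0.032

Apply Bayes' rule: the posterior for each component is proportional to its prior times its likelihood at x.
Evaluate each component's likelihood at the observed value:
  f_I = (1/(1.1·√(2π)))·exp(−(2.5−-0.4)²/(2·1.1²)) = 0.362675·exp(-3.47521) = 0.0112268
  f_II = (1/(1.1·√(2π)))·exp(−(2.5−-0.1)²/(2·1.1²)) = 0.362675·exp(-2.79339) = 0.0222006
  f_III = (1/(1.0·√(2π)))·exp(−(2.5−3.3)²/(2·1.0²)) = 0.398942·exp(-0.32000) = 0.289692
Weight by the priors:
  w_I·f_I = 0.42 × 0.0112268 = 0.00471524
  w_II·f_II = 0.18 × 0.0222006 = 0.0039961
  w_III·f_III = 0.40 × 0.289692 = 0.115877
Sum: 0.00471524 + 0.0039961 + 0.115877 = 0.124588
Responsibility of Class II: 0.0039961 / 0.124588 ≈ 0.032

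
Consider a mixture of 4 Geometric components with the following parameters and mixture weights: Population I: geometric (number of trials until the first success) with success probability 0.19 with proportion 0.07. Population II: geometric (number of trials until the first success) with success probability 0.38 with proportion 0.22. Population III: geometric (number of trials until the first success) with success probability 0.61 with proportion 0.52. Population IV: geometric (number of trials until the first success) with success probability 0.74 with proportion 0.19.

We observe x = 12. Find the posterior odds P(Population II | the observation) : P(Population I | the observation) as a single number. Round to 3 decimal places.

Only the two components matter; the odds are (π_i f_i(x)) / (π_j f_j(x)).
Component likelihoods at x = 12:
  f_I = 0.19·(1−0.19)^11 = 0.19·0.0984771 = 0.0187106
  f_II = 0.38·(1−0.38)^11 = 0.38·0.00520366 = 0.00197739
  f_III = 0.61·(1−0.61)^11 = 0.61·3.17476e-05 = 1.9366e-05
  f_IV = 0.74·(1−0.74)^11 = 0.74·3.67034e-07 = 2.71605e-07
Odds = (0.22/0.07) × (0.00197739/0.0187106) = 3.14286 × 0.105683 ≈ 0.332

0.332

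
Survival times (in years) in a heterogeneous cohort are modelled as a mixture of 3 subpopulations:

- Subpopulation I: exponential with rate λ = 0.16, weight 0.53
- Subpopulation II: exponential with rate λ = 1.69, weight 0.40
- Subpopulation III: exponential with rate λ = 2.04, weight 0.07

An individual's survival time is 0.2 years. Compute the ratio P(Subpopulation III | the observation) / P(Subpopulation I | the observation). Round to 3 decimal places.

1.156

Posterior odds = (π_i f_i(x)) / (π_j f_j(x)); the normalising sum cancels.
Exponential densities:
  L_I = 0.16·e^(−0.16·0.2) = 0.16·e^(−0.0320) = 0.154961
  L_II = 1.69·e^(−1.69·0.2) = 1.69·e^(−0.3380) = 1.2053
  L_III = 2.04·e^(−2.04·0.2) = 2.04·e^(−0.4080) = 1.35656
0.094959 / 0.0821294 ≈ 1.156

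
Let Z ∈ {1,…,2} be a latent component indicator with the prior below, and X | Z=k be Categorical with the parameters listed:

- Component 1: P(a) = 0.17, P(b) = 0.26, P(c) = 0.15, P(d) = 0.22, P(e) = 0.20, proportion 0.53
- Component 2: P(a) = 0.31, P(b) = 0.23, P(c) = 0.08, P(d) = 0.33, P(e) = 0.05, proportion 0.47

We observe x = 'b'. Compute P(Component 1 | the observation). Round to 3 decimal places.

0.560

The responsibility of component k is P(Z=k) f_k(x) divided by Σ_j P(Z=j) f_j(x).
Evaluate each component's likelihood at the observed value:
  L_1 = P(b | comp) = 0.26
  L_2 = P(b | comp) = 0.23
Weight by the priors:
  P(Z=1)·L_1 = 0.53 × 0.26 = 0.1378
  P(Z=2)·L_2 = 0.47 × 0.23 = 0.1081
Denominator: 0.1378 + 0.1081 = 0.2459
P(Component 1 | x) ≈ 0.560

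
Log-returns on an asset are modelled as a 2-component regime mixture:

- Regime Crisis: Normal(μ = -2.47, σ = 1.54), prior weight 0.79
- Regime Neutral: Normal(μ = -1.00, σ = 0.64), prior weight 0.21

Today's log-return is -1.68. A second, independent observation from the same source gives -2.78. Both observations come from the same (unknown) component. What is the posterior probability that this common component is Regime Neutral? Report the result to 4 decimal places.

0.0209

The responsibility of component k is π_k f_k(x) divided by Σ_j π_j f_j(x).
Since both observations come from the same component, the likelihood for component k is f_k(x₁)·f_k(x₂).
  p_Crisis = [(1/(1.54·√(2π)))·exp(−(-1.68−-2.47)²/(2·1.54²)) = 0.259053·exp(-0.13158) = 0.227115] × [0.253858] = 0.0576549
  p_Neutral = [(1/(0.64·√(2π)))·exp(−(-1.68−-1.00)²/(2·0.64²)) = 0.623347·exp(-0.56445) = 0.35448] × [0.0130323] = 0.00461967
Prior × likelihood for each component:
  π_Crisis·p_Crisis = 0.79 × 0.0576549 = 0.0455474
  π_Neutral·p_Neutral = 0.21 × 0.00461967 = 0.000970131
Normaliser: 0.0455474 + 0.000970131 = 0.0465175
P(Regime Neutral | x₁, x₂) ≈ 0.0209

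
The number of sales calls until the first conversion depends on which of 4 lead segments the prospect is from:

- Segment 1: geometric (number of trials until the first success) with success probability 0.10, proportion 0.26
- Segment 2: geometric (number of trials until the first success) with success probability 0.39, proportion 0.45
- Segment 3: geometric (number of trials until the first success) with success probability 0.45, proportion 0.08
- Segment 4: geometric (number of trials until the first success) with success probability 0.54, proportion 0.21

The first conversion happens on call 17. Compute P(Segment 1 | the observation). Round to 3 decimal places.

The responsibility of component k is w_k f_k(x) divided by Σ_j w_j f_j(x).
Component likelihoods at x = 17:
  p_1 = 0.0185302
  p_2 = 0.000143332
  p_3 = 3.15512e-05
  p_4 = 2.1703e-06
Prior × likelihood for each component:
  w_1·p_1 = 0.26 × 0.0185302 = 0.00481785
  w_2·p_2 = 0.45 × 0.000143332 = 6.44992e-05
  w_3·p_3 = 0.08 × 3.15512e-05 = 2.52409e-06
  w_4·p_4 = 0.21 × 2.1703e-06 = 4.55762e-07
Denominator: 0.00481785 + 6.44992e-05 + 2.52409e-06 + 4.55762e-07 = 0.00488533
P(Segment 1 | x) = 0.00481785 / 0.00488533 ≈ 0.986

0.986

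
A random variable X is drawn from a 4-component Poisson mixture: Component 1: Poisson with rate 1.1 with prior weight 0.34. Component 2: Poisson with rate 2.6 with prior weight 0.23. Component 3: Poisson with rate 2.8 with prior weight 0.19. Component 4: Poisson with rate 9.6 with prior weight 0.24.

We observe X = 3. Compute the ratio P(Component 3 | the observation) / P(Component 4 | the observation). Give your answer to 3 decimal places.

17.636

Since P(k|x) ∝ w_k f_k(x), the posterior odds are w_i f_i(x) / (w_j f_j(x)).
Component likelihoods at x = 3:
  L_1 = e^(−1.1)·1.1^3/3! = 0.0738419
  L_2 = e^(−2.6)·2.6^3/3! = 0.217572
  L_3 = e^(−2.8)·2.8^3/3! = 0.222484
  L_4 = e^(−9.6)·9.6^3/3! = 0.00998701
Odds = (0.19/0.24) × (0.222484/0.00998701) = 0.791667 × 22.2773 ≈ 17.636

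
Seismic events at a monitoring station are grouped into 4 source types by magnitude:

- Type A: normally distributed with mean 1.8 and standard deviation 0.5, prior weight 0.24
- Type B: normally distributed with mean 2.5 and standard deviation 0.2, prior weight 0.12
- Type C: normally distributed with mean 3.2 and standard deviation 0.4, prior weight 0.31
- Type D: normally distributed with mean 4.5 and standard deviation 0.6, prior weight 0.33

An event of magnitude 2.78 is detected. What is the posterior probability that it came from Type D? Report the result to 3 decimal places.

P(component k | x) = π_k·f_k(x) / marginal(x), where marginal(x) = Σ_j π_j·f_j(x).
Evaluate each component's likelihood at the observed value:
  p_A = (1/(0.5·√(2π)))·exp(−(2.78−1.8)²/(2·0.5²)) = 0.797885·exp(-1.92080) = 0.116882
  p_B = (1/(0.2·√(2π)))·exp(−(2.78−2.5)²/(2·0.2²)) = 1.994711·exp(-0.98000) = 0.748637
  p_C = (1/(0.4·√(2π)))·exp(−(2.78−3.2)²/(2·0.4²)) = 0.997356·exp(-0.55125) = 0.574705
  p_D = (1/(0.6·√(2π)))·exp(−(2.78−4.5)²/(2·0.6²)) = 0.664904·exp(-4.10889) = 0.0109217
Weight by the priors:
  π_A·p_A = 0.24 × 0.116882 = 0.0280517
  π_B·p_B = 0.12 × 0.748637 = 0.0898365
  π_C·p_C = 0.31 × 0.574705 = 0.178159
  π_D·p_D = 0.33 × 0.0109217 = 0.00360417
Denominator: 0.0280517 + 0.0898365 + 0.178159 + 0.00360417 = 0.299651
P(Type D | 2.78) ≈ 0.012

0.012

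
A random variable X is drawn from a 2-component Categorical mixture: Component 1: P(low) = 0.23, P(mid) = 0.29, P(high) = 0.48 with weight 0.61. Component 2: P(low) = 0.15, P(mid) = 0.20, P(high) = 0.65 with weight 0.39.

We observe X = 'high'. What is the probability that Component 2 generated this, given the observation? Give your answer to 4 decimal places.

0.4640

The responsibility of component k is π_k f_k(x) divided by Σ_j π_j f_j(x).
Component likelihoods at x = 'high':
  p_1 = P(high | comp) = 0.48
  p_2 = P(high | comp) = 0.65
Unnormalised posteriors:
  π_1·p_1 = 0.61 × 0.48 = 0.2928
  π_2·p_2 = 0.39 × 0.65 = 0.2535
Denominator: 0.2928 + 0.2535 = 0.5463
Responsibility of Component 2: 0.2535 / 0.5463 ≈ 0.4640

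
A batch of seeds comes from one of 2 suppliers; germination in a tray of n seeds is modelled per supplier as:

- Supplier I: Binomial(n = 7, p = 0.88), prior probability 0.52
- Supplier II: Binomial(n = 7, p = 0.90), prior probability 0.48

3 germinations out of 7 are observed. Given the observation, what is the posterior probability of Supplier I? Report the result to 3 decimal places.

0.677

By Bayes' theorem, P(k | x) = π_k f_k(x) / Σ_j π_j f_j(x).
Binomial probabilities:
  p_I = C(7,3)·0.88^3·0.12^4 = 35·0.681472·0.00020736 = 0.00494585
  p_II = C(7,3)·0.90^3·0.10^4 = 35·0.729·0.0001 = 0.0025515
Weight by the priors:
  π_I·p_I = 0.52 × 0.00494585 = 0.00257184
  π_II·p_II = 0.48 × 0.0025515 = 0.00122472
Evidence: 0.00257184 + 0.00122472 = 0.00379656
Responsibility of Supplier I: 0.00257184 / 0.00379656 ≈ 0.677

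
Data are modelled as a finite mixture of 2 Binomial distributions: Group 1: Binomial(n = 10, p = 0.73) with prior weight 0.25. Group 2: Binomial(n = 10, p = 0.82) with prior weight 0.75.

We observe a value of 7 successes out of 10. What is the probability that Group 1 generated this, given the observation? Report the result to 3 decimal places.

0.333

By Bayes' theorem, P(k | x) = π_k f_k(x) / Σ_j π_j f_j(x).
Binomial probabilities:
  f_1 = 0.260935
  f_2 = 0.17446
Weight by the priors:
  π_1·f_1 = 0.25 × 0.260935 = 0.0652338
  π_2·f_2 = 0.75 × 0.17446 = 0.130845
Sum: 0.0652338 + 0.130845 = 0.196079
P(Group 1 | x) ≈ 0.333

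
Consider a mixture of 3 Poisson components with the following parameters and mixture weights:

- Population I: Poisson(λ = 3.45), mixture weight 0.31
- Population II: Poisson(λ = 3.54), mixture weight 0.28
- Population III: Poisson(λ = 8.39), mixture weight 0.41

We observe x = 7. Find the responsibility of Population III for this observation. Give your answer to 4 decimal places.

0.7053

The responsibility of component k is π_k f_k(x) divided by Σ_j π_j f_j(x).
Component likelihoods at x = 7:
  p_I = 0.0366427
  p_II = 0.0401042
  p_III = 0.131878
Weight by the priors:
  π_I·p_I = 0.31 × 0.0366427 = 0.0113592
  π_II·p_II = 0.28 × 0.0401042 = 0.0112292
  π_III·p_III = 0.41 × 0.131878 = 0.05407
Normaliser: 0.0113592 + 0.0112292 + 0.05407 = 0.0766584
P(Population III | the observation) = 0.05407 / 0.0766584 ≈ 0.7053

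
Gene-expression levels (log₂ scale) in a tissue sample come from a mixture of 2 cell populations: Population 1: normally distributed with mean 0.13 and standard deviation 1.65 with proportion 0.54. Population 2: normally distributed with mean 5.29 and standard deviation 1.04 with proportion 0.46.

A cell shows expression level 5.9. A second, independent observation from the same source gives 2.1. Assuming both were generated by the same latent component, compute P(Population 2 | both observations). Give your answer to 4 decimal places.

By Bayes' theorem, P(k | x) = P(Z=k) f_k(x) / Σ_j P(Z=j) f_j(x).
Since both observations come from the same component, the likelihood for component k is f_k(x₁)·f_k(x₂).
  p_1 = [(1/(1.65·√(2π)))·exp(−(5.9−0.13)²/(2·1.65²)) = 0.241783·exp(-6.11440) = 0.000534536] × [0.118545] = 6.33667e-05
  p_2 = [(1/(1.04·√(2π)))·exp(−(5.9−5.29)²/(2·1.04²)) = 0.383598·exp(-0.17201) = 0.322977] × [0.00347435] = 0.00112214
Weight by the priors:
  P(Z=1)·p_1 = 0.54 × 6.33667e-05 = 3.4218e-05
  P(Z=2)·p_2 = 0.46 × 0.00112214 = 0.000516183
Sum: 3.4218e-05 + 0.000516183 = 0.000550401
P(Population 2 | x₁,x₂) ≈ 0.9378

0.9378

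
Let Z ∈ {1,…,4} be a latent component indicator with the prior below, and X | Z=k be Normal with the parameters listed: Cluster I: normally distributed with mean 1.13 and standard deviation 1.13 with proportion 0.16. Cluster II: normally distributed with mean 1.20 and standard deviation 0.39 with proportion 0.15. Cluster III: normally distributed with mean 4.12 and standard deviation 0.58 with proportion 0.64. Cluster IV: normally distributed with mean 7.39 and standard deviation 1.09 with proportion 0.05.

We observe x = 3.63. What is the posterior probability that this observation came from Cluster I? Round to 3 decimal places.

0.016

By Bayes' theorem, P(k | x) = w_k f_k(x) / Σ_j w_j f_j(x).
Evaluate each component's likelihood at the observed value:
  p_I = (1/(1.13·√(2π)))·exp(−(3.63−1.13)²/(2·1.13²)) = 0.353046·exp(-2.44733) = 0.030547
  p_II = (1/(0.39·√(2π)))·exp(−(3.63−1.20)²/(2·0.39²)) = 1.022929·exp(-19.41124) = 3.79883e-09
  p_III = (1/(0.58·√(2π)))·exp(−(3.63−4.12)²/(2·0.58²)) = 0.687832·exp(-0.35687) = 0.48139
  p_IV = (1/(1.09·√(2π)))·exp(−(3.63−7.39)²/(2·1.09²)) = 0.366002·exp(-5.94967) = 0.00095406
Multiply by the mixture weights:
  w_I·p_I = 0.16 × 0.030547 = 0.00488752
  w_II·p_II = 0.15 × 3.79883e-09 = 5.69825e-10
  w_III·p_III = 0.64 × 0.48139 = 0.308089
  w_IV·p_IV = 0.05 × 0.00095406 = 4.7703e-05
Normaliser: 0.00488752 + 5.69825e-10 + 0.308089 + 4.7703e-05 = 0.313025
Responsibility of Cluster I: 0.00488752 / 0.313025 ≈ 0.016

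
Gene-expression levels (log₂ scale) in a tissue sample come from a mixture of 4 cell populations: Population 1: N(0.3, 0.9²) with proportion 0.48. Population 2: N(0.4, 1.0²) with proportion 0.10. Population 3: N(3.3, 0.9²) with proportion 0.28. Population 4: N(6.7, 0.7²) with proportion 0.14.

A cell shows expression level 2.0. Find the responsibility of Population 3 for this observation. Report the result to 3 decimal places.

Apply Bayes' rule: the posterior for each component is proportional to its prior times its likelihood at x.
Normal densities:
  f_1 = 0.0744574
  f_2 = 0.110921
  f_3 = 0.156173
  f_4 = 9.25678e-11
Weight by the priors:
  π_1·f_1 = 0.48 × 0.0744574 = 0.0357395
  π_2·f_2 = 0.10 × 0.110921 = 0.0110921
  π_3·f_3 = 0.28 × 0.156173 = 0.0437286
  π_4·f_4 = 0.14 × 9.25678e-11 = 1.29595e-11
Denominator: 0.0357395 + 0.0110921 + 0.0437286 + 1.29595e-11 = 0.0905602
P(Population 3 | 2.0) = 0.0437286 / 0.0905602 ≈ 0.483

0.483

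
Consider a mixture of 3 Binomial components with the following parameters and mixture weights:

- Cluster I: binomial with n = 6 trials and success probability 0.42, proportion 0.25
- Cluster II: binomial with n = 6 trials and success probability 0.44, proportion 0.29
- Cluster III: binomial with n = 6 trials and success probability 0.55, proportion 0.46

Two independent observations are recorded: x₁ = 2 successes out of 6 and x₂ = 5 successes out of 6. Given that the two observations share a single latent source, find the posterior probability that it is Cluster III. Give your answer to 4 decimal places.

0.5927

Apply Bayes' rule: the posterior for each component is proportional to its prior times its likelihood at x.
Since both observations come from the same component, the likelihood for component k is f_k(x₁)·f_k(x₂).
  p_I = [C(6,2)·0.42^2·0.58^4 = 15·0.1764·0.113165 = 0.299434] × [0.0454805] = 0.0136184
  p_II = [C(6,2)·0.44^2·0.56^4 = 15·0.1936·0.098345 = 0.285594] × [0.0554119] = 0.0158253
  p_III = [C(6,2)·0.55^2·0.45^4 = 15·0.3025·0.0410062 = 0.186066] × [0.135887] = 0.0252839
Prior × likelihood for each component:
  P(Z=I)·p_I = 0.25 × 0.0136184 = 0.00340461
  P(Z=II)·p_II = 0.29 × 0.0158253 = 0.00458933
  P(Z=III)·p_III = 0.46 × 0.0252839 = 0.0116306
Denominator: 0.00340461 + 0.00458933 + 0.0116306 = 0.0196245
P(Cluster III | x) ≈ 0.5927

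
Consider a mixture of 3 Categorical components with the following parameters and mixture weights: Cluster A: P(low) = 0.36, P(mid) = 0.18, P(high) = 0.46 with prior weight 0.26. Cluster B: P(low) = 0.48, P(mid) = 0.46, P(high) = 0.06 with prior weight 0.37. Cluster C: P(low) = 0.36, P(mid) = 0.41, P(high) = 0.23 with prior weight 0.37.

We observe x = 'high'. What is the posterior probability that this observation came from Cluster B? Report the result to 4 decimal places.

0.0978

P(component k | x) = π_k·f_k(x) / marginal(x), where marginal(x) = Σ_j π_j·f_j(x).
Component likelihoods at x = 'high':
  p_A = P(high | comp) = 0.46
  p_B = P(high | comp) = 0.06
  p_C = P(high | comp) = 0.23
Unnormalised posteriors:
  π_A·p_A = 0.26 × 0.46 = 0.1196
  π_B·p_B = 0.37 × 0.06 = 0.0222
  π_C·p_C = 0.37 × 0.23 = 0.0851
Evidence: 0.1196 + 0.0222 + 0.0851 = 0.2269
Responsibility of Cluster B: 0.0222 / 0.2269 ≈ 0.0978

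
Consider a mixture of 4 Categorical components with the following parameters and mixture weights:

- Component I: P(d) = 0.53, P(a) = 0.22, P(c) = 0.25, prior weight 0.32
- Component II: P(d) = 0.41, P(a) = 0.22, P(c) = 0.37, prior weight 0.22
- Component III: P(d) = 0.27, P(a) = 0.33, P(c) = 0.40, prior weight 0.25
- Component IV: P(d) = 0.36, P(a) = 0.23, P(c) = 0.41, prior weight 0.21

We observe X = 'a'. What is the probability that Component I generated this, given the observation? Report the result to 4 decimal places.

0.2821

Posterior ∝ prior × likelihood, so P(k | x) ∝ π_k f_k(x); normalise over all components.
Component likelihoods at x = 'a':
  p_I = 0.22
  p_II = 0.22
  p_III = 0.33
  p_IV = 0.23
Multiply by the mixture weights:
  π_I·p_I = 0.32 × 0.22 = 0.0704
  π_II·p_II = 0.22 × 0.22 = 0.0484
  π_III·p_III = 0.25 × 0.33 = 0.0825
  π_IV·p_IV = 0.21 × 0.23 = 0.0483
Evidence: 0.0704 + 0.0484 + 0.0825 + 0.0483 = 0.2496
P(Component I | 'a') = 0.0704 / 0.2496 ≈ 0.2821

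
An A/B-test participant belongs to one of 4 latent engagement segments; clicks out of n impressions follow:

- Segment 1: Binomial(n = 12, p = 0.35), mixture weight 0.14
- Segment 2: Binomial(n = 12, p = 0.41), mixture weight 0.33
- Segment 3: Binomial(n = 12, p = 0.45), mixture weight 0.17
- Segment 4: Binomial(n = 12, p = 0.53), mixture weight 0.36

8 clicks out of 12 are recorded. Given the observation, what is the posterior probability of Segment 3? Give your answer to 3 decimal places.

0.151

P(component k | x) = P(Z=k)·f_k(x) / marginal(x), where marginal(x) = Σ_j P(Z=j)·f_j(x).
Evaluate each component's likelihood at the observed value:
  p_1 = C(12,8)·0.35^8·0.65^4 = 495·0.000225188·0.178506 = 0.0198977
  p_2 = C(12,8)·0.41^8·0.59^4 = 495·0.000798493·0.121174 = 0.0478943
  p_3 = C(12,8)·0.45^8·0.55^4 = 495·0.00168151·0.0915063 = 0.0761651
  p_4 = C(12,8)·0.53^8·0.47^4 = 495·0.00622597·0.0487968 = 0.150385
Prior × likelihood for each component:
  P(Z=1)·p_1 = 0.14 × 0.0198977 = 0.00278568
  P(Z=2)·p_2 = 0.33 × 0.0478943 = 0.0158051
  P(Z=3)·p_3 = 0.17 × 0.0761651 = 0.0129481
  P(Z=4)·p_4 = 0.36 × 0.150385 = 0.0541385
Sum: 0.00278568 + 0.0158051 + 0.0129481 + 0.0541385 = 0.0856774
So the posterior for Segment 3 is 0.0129481 / 0.0856774 ≈ 0.151.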